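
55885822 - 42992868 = 12892954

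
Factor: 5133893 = 1873^1*2741^1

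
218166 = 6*36361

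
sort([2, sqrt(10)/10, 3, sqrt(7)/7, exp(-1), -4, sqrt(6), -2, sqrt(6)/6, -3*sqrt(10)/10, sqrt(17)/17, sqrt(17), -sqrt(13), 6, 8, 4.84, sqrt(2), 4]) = [-4, -sqrt(13), -2, -3*sqrt(10)/10, sqrt(17)/17, sqrt(10)/10, exp(-1), sqrt(7)/7, sqrt(6)/6, sqrt(2), 2, sqrt(6), 3, 4, sqrt(17), 4.84, 6, 8]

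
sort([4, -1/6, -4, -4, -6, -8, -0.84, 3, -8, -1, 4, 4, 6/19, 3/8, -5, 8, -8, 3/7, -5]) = [-8, -8, -8, -6, -5, -5, -4, -4, -1, -0.84, -1/6, 6/19, 3/8, 3/7, 3, 4, 4, 4, 8]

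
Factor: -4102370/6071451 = -1*2^1*3^(-1)*5^1*277^1*1481^1*2023817^(-1)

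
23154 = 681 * 34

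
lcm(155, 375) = 11625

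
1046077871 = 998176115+47901756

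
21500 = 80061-58561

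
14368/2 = 7184 = 7184.00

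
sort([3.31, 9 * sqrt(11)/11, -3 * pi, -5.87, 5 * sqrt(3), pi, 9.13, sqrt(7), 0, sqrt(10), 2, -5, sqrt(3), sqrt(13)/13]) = [-3 * pi, -5.87, -5, 0, sqrt(13)/13, sqrt(3), 2, sqrt(7), 9 * sqrt(11)/11, pi, sqrt(10), 3.31, 5 * sqrt(3), 9.13]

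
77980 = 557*140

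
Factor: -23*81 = -1*3^4*23^1 = -1863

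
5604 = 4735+869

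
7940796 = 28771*276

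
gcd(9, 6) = 3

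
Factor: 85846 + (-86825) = -1 * 11^1 * 89^1 = -979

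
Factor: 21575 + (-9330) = 5^1 * 31^1 * 79^1 = 12245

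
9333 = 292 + 9041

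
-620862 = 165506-786368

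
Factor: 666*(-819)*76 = -1*2^3*3^4*7^1*13^1*19^1*37^1 = -41454504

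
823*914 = 752222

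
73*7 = 511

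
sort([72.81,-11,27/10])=[-11,27/10,72.81]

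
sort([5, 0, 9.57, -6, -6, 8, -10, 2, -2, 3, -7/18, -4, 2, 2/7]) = [-10, -6, -6, -4, -2, -7/18, 0, 2/7, 2, 2, 3, 5, 8, 9.57]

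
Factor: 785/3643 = 5^1 * 157^1 * 3643^(-1)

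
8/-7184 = -1/898 ≈ -0.00111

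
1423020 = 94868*15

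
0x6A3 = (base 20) 44J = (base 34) 1FX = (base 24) 2MJ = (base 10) 1699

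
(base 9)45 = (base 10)41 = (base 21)1k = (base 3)1112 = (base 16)29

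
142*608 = 86336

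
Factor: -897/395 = -1*3^1*5^(-1)*13^1*23^1*79^(-1)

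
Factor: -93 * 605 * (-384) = 2^7 * 3^2 * 5^1 * 11^2 * 31^1 = 21605760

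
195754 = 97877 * 2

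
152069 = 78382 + 73687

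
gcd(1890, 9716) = 14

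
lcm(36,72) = 72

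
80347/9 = 8927 + 4/9 ≈ 8927.44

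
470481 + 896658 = 1367139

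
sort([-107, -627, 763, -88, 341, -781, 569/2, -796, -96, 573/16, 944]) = [-796, -781, -627, -107, -96, -88, 573/16, 569/2, 341, 763, 944]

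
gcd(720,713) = 1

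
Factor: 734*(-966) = -1*2^2*3^1*7^1*23^1*367^1 = -709044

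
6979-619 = 6360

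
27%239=27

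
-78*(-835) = 65130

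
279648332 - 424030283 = -144381951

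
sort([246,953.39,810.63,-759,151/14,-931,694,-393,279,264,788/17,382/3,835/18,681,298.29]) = [-931,-759,-393,151/14,788/17,835/18,382/3,246,264,279,298.29,681,694,810.63,953.39]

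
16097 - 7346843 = -7330746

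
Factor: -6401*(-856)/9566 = 2^2*37^1*107^1*173^1*4783^(-1) = 2739628/4783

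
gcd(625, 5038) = 1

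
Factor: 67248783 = 3^2 * 7^1 * 1067441^1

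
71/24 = 2+23/24 ≈ 2.96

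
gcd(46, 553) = 1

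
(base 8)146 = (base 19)57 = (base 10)102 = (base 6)250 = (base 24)46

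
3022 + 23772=26794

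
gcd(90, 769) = 1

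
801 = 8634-7833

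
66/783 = 22/261 ≈ 0.0843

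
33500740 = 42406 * 790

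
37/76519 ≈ 0.000484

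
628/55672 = 157/13918 ≈ 0.0113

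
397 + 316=713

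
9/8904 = 3/2968 ≈ 0.00101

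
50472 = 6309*8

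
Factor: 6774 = 2^1*3^1*1129^1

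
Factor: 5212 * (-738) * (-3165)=2^3 * 3^3 * 5^1 * 41^1 * 211^1 * 1303^1=12174033240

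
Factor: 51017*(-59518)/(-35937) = 2^1*3^(-3)*11^(-3)*17^1*3001^1*29759^1 = 3036429806/35937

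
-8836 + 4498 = -4338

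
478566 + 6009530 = 6488096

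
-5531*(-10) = 55310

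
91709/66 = 1389 + 35/66 ≈ 1389.53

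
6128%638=386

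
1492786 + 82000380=83493166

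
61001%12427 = 11293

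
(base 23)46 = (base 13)77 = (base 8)142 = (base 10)98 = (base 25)3n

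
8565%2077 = 257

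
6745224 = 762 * 8852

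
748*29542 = 22097416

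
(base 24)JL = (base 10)477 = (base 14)261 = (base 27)HI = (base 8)735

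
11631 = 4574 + 7057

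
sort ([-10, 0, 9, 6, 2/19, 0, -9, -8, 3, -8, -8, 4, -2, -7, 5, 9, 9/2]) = [-10, -9, -8, -8, -8, -7, -2, 0, 0, 2/19, 3, 4, 9/2, 5, 6, 9, 9]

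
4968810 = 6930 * 717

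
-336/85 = -3 - 81/85 ≈ -3.95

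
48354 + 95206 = 143560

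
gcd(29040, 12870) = 330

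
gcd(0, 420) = 420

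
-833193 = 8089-841282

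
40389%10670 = 8379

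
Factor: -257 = -1 * 257^1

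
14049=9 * 1561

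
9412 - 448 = 8964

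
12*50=600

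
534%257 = 20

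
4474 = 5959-1485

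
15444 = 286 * 54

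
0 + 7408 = 7408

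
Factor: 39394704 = 2^4*3^1*820723^1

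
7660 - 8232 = -572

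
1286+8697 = 9983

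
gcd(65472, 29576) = 8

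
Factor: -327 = -1*3^1*109^1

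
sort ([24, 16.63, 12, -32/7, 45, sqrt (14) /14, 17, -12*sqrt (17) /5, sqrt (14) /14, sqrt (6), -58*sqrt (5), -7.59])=[-58*sqrt (5), -12*sqrt (17) /5, -7.59, -32/7, sqrt (14) /14, sqrt (14) /14, sqrt (6), 12, 16.63, 17, 24, 45]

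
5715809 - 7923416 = -2207607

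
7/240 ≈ 0.0292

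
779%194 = 3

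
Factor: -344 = -1*2^3*43^1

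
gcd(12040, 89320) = 280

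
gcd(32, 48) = 16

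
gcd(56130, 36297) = 3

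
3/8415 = 1/2805 ≈ 0.000357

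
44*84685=3726140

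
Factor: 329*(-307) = -1*7^1*47^1*307^1 = -101003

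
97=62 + 35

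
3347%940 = 527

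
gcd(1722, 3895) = 41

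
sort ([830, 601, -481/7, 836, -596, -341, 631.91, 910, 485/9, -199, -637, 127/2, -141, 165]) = [-637, -596, -341, -199, -141, -481/7, 485/9, 127/2, 165, 601, 631.91, 830, 836, 910]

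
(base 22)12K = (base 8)1044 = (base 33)GK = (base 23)10J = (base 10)548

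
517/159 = 3 + 40/159≈3.25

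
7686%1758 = 654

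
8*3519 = 28152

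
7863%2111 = 1530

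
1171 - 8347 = -7176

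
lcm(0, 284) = 0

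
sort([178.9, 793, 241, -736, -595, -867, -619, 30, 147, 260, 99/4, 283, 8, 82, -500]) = [-867, -736, -619, -595, -500, 8, 99/4, 30, 82, 147, 178.9, 241, 260, 283, 793]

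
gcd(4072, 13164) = 4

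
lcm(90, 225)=450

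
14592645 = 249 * 58605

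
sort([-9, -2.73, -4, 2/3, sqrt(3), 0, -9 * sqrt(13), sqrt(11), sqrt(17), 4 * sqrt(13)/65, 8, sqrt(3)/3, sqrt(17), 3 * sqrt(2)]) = [-9 * sqrt(13), -9, -4, -2.73, 0, 4 * sqrt(13)/65, sqrt(3)/3, 2/3, sqrt(3), sqrt(11), sqrt(17), sqrt(17), 3 * sqrt(2), 8]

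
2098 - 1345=753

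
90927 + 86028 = 176955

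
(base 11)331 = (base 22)i1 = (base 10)397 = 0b110001101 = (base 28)e5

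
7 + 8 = 15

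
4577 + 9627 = 14204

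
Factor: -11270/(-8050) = 5^(-1) * 7^1 = 7/5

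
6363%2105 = 48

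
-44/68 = -11/17 ≈ -0.647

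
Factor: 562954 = 2^1*7^1*79^1*509^1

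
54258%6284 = 3986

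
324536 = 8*40567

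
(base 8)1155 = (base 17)229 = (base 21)18c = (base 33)ir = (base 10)621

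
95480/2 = 47740 = 47740.00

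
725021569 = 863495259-138473690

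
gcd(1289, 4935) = 1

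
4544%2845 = 1699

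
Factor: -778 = -1 * 2^1 * 389^1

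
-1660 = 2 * (-830)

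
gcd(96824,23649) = 1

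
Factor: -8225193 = -1*3^1*2741731^1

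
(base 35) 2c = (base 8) 122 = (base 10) 82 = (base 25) 37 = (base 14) 5c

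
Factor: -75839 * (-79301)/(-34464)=-1 * 2^(-5) * 3^(-1) * 181^1 * 359^(-1) * 419^1 * 79301^1=-6014108539/34464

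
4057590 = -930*(-4363)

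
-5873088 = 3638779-9511867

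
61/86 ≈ 0.709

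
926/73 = 12 + 50/73 ≈ 12.68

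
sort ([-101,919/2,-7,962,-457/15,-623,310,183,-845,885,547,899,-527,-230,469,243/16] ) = [-845,-623,-527,-230,-101,-457/15,-7,243/16,183,310,919/2,469,547,885,899,962] 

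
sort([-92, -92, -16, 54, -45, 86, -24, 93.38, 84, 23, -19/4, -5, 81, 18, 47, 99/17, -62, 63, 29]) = [-92, -92, -62, -45, -24, -16, -5, -19/4, 99/17, 18, 23, 29, 47, 54, 63, 81, 84, 86, 93.38]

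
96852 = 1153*84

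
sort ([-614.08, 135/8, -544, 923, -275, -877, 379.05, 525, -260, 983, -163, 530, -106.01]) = [-877, -614.08, -544, -275, -260, -163, -106.01, 135/8, 379.05, 525, 530, 923, 983]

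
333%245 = 88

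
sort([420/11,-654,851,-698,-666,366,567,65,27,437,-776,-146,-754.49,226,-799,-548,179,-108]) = [-799,-776,-754.49,-698,-666,-654,-548,-146,-108,27,420/11,65,179,226,366,437,567,851]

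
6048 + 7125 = 13173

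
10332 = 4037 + 6295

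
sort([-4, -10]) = [-10, -4]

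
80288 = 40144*2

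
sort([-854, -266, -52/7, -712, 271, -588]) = [-854, -712, -588, -266, -52/7, 271]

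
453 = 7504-7051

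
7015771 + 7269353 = 14285124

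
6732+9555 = 16287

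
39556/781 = 3596/71 ≈ 50.65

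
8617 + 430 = 9047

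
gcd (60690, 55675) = 85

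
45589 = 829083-783494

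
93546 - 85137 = 8409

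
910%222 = 22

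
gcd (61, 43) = 1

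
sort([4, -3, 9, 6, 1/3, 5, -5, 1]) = [-5, -3, 1/3, 1, 4, 5, 6, 9]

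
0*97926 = 0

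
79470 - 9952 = 69518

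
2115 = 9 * 235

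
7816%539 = 270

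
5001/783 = 6 + 101/261 ≈ 6.39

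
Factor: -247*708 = -1*2^2*3^1*13^1*19^1*59^1 = -174876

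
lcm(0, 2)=0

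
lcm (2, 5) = 10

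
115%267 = 115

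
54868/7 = 7838 + 2/7 ≈ 7838.29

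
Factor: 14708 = 2^2*3677^1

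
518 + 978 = 1496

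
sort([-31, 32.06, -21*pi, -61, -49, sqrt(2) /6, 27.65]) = [-21*pi, -61, -49, -31, sqrt(2) /6, 27.65, 32.06]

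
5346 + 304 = 5650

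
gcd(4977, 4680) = 9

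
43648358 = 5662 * 7709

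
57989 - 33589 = 24400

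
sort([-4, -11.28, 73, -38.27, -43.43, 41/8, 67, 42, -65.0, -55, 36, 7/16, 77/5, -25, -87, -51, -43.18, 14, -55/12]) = [-87, -65.0, -55, -51, -43.43, -43.18, -38.27, -25, -11.28, -55/12, -4, 7/16, 41/8, 14, 77/5, 36, 42, 67, 73]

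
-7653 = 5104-12757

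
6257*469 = 2934533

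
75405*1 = 75405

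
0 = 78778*0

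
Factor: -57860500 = -1*2^2*5^3*97^1*1193^1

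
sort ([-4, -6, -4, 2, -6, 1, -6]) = [-6, -6, -6, -4, -4, 1, 2]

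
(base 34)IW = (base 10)644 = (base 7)1610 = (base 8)1204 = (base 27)NN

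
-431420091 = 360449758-791869849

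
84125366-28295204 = 55830162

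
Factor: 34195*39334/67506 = 3^(-1)*5^1*7^1*71^1*277^1*977^1*11251^(-1) = 672513065/33753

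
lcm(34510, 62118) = 310590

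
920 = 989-69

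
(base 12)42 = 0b110010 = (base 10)50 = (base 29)1l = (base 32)1i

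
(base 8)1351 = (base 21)1ea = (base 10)745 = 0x2e9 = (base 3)1000121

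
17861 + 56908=74769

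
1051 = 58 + 993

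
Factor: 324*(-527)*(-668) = 2^4*3^4*17^1*31^1*167^1 = 114059664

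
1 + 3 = 4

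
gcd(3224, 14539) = 31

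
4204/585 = 7 + 109/585≈7.19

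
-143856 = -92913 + -50943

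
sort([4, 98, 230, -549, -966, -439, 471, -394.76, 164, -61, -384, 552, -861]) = [-966, -861, -549, -439, -394.76, -384, -61, 4, 98, 164, 230, 471, 552]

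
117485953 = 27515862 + 89970091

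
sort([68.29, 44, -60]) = [-60, 44, 68.29]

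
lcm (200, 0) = 0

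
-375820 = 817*(-460)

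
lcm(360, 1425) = 34200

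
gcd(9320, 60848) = 8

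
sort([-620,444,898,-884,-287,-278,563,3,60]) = [-884,-620,-287,-278,3,60,444,563,898]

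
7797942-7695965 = 101977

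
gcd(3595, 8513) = 1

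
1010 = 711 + 299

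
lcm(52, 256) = 3328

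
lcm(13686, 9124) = 27372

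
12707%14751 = 12707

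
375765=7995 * 47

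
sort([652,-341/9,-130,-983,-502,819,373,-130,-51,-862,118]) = [-983,-862,-502,-130,-130,-51,-341/9,118,373,652,819]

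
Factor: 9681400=2^3*5^2*48407^1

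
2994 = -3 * (-998)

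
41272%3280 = 1912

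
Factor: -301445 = -1*5^1*60289^1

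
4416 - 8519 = -4103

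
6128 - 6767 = -639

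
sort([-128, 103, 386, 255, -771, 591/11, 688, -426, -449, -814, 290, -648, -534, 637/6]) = [-814, -771, -648, -534, -449, -426, -128, 591/11, 103, 637/6, 255, 290, 386, 688]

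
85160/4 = 21290 = 21290.00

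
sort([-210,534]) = [-210,534]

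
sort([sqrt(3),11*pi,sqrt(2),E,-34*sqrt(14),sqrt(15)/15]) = [-34*sqrt(14),sqrt(15)/15,sqrt(2),sqrt(3),E,11*pi]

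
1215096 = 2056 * 591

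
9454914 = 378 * 25013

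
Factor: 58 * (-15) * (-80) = 2^5 * 3^1 * 5^2 * 29^1 = 69600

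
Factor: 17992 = 2^3 * 13^1 * 173^1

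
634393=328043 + 306350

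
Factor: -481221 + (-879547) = -1*2^7*10631^1 = -1360768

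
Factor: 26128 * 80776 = 2^7 * 23^2 * 71^1 * 439^1 = 2110515328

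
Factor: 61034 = 2^1*30517^1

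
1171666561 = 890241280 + 281425281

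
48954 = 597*82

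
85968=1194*72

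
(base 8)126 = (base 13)68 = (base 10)86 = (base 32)2m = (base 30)2q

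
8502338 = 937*9074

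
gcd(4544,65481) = 1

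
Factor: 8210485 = 5^1*37^1*44381^1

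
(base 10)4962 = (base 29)5q3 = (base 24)8ei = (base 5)124322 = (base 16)1362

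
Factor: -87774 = -1*2^1*3^1*14629^1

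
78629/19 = 4138 + 7/19 ≈ 4138.37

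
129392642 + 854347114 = 983739756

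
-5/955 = -1/191≈-0.00524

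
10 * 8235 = 82350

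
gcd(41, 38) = 1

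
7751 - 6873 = 878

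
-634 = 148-782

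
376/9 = 41 + 7/9 ≈ 41.78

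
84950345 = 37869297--47081048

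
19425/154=126+3/22 ≈ 126.14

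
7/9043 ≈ 0.000774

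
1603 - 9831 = -8228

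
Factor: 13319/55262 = 2^(-1)*19^1*701^1*27631^(-1)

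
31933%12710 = 6513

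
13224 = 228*58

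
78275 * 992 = 77648800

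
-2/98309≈-0.0000203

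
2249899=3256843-1006944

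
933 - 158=775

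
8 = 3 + 5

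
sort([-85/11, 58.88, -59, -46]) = [-59, -46, -85/11, 58.88]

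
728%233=29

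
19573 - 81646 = -62073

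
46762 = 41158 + 5604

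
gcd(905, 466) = 1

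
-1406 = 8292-9698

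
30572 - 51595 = -21023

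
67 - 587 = -520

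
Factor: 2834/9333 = 2^1*3^(-2)*13^1*17^(-1)*61^(-1)*109^1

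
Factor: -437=-1 * 19^1 * 23^1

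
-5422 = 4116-9538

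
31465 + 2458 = 33923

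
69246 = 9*7694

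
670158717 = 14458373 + 655700344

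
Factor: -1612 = -1 * 2^2 * 13^1 * 31^1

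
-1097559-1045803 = -2143362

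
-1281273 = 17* (-75369)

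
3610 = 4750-1140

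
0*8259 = 0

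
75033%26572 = 21889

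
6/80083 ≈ 0.0000749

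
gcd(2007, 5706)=9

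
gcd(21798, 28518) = 42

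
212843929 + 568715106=781559035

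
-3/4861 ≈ -0.000617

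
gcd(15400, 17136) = 56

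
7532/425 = 17 + 307/425 ≈ 17.72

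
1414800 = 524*2700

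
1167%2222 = 1167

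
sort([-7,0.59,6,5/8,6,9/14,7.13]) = [-7,0.59,5/8,9/14,6,6,7.13]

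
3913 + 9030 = 12943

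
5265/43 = 122 + 19/43 ≈ 122.44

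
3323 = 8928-5605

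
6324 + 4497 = 10821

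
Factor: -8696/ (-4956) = 2^1 * 3^ (-1) * 7^ (-1) * 59^ (-1) * 1087^1 = 2174/1239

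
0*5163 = 0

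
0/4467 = 0 = 0.00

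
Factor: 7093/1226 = 2^(-1) * 41^1 * 173^1 * 613^(-1)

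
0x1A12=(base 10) 6674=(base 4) 1220102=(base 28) 8EA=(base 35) 5FO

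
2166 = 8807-6641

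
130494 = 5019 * 26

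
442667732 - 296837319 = 145830413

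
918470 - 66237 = 852233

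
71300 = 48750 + 22550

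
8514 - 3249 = 5265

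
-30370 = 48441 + -78811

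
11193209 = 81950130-70756921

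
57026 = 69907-12881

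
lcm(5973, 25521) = 280731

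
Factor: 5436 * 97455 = 2^2 * 3^3 * 5^1 * 73^1 * 89^1 * 151^1 = 529765380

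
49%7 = 0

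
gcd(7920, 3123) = 9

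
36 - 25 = 11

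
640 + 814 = 1454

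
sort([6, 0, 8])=[0, 6, 8]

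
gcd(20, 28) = 4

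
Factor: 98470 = 2^1*5^1*43^1*229^1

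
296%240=56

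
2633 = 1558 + 1075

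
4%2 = 0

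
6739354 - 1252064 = 5487290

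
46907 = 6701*7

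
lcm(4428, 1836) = 75276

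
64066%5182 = 1882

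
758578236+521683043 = 1280261279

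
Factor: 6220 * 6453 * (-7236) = -1 * 2^4 * 3^6 * 5^1 * 67^1 * 239^1 * 311^1 = -290436107760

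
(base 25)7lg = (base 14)1b12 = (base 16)1334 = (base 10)4916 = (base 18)f32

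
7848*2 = 15696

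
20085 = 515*39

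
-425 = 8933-9358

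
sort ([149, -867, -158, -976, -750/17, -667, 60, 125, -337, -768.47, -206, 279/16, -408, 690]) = [-976, -867, -768.47, -667, -408, -337, -206, -158, -750/17, 279/16, 60, 125, 149, 690]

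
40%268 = 40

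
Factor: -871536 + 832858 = -1 * 2^1 * 83^1 * 233^1 = -38678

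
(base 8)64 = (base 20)2c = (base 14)3a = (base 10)52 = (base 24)24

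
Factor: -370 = -1*2^1*5^1*37^1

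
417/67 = 6 + 15/67 ≈ 6.22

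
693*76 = 52668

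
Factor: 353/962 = 2^(-1) * 13^(-1) * 37^(-1) * 353^1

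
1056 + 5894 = 6950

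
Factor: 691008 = 2^6*3^1*59^1*61^1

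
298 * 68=20264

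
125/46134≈0.00271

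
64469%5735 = 1384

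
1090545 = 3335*327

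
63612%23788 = 16036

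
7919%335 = 214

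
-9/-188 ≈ 0.0479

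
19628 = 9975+9653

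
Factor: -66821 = -1*66821^1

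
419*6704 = 2808976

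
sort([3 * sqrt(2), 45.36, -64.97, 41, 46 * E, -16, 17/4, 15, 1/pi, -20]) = [-64.97, -20, -16, 1/pi, 3 * sqrt(2), 17/4, 15, 41, 45.36, 46 * E]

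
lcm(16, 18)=144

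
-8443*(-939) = 7927977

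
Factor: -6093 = -1*3^2*677^1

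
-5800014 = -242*23967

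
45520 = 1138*40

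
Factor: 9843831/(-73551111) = -1*3^1*59^(-1)*73^1*14983^1*415543^(-1) = -3281277/24517037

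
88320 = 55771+32549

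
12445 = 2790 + 9655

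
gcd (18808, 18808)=18808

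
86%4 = 2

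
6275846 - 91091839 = -84815993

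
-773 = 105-878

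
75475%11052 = 9163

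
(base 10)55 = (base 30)1p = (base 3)2001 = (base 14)3d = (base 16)37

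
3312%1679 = 1633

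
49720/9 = 5524 + 4/9 ≈ 5524.44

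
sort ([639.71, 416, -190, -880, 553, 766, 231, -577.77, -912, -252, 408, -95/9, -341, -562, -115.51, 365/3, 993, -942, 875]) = [-942, -912, -880, -577.77, -562, -341, -252, -190, -115.51, -95/9, 365/3, 231, 408, 416, 553, 639.71, 766, 875, 993]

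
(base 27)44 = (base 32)3g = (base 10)112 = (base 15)77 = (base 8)160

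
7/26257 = 1/3751 ≈ 0.000267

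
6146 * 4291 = 26372486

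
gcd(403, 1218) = 1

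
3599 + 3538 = 7137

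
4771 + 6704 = 11475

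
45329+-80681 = -35352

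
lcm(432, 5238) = 41904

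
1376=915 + 461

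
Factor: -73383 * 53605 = -1 * 3^1 * 5^1 * 61^1 * 71^1 * 151^1 * 401^1 = -3933695715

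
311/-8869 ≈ -0.0351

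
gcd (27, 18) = 9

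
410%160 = 90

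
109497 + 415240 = 524737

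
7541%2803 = 1935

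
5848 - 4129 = 1719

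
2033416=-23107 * (-88)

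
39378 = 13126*3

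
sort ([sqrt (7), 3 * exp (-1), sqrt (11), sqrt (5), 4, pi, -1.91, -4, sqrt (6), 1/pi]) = [-4, -1.91, 1/pi, 3 * exp (-1), sqrt (5), sqrt (6), sqrt (7), pi, sqrt (11), 4]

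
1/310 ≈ 0.00323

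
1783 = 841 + 942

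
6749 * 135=911115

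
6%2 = 0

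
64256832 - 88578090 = -24321258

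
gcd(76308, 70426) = 2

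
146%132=14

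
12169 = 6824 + 5345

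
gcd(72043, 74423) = 1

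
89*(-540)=-48060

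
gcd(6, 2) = 2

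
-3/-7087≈0.000423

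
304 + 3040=3344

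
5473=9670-4197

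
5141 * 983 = 5053603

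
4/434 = 2/217 ≈ 0.00922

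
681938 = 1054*647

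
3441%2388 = 1053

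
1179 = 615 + 564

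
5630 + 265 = 5895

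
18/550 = 9/275 ≈ 0.0327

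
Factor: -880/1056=-1 * 2^(-1) * 3^(-1) * 5^1=-5/6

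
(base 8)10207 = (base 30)4l1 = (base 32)447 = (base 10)4231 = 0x1087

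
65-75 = -10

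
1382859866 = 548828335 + 834031531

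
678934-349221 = 329713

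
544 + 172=716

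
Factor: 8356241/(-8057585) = -1*5^(-1)*1611517^(-1)*8356241^1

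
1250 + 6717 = 7967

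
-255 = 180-435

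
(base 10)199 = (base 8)307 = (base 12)147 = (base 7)403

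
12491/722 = 17 + 217/722 ≈ 17.30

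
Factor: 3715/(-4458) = -1*2^(-1)*3^(-1)*5^1 = -5/6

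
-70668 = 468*(-151)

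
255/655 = 51/131 ≈ 0.389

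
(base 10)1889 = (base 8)3541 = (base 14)98d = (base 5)30024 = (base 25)30e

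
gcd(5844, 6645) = 3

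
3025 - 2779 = 246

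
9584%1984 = 1648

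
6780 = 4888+1892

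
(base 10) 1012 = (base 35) sw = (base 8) 1764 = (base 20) 2ac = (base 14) 524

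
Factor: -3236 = -1*2^2*809^1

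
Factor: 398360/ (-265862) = -1*2^2*5^1*23^1*307^ (-1) = -460/307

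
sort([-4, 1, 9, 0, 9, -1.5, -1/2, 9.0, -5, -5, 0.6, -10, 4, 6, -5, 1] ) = [-10, -5, -5, -5, -4, -1.5, -1/2, 0, 0.6, 1, 1, 4, 6, 9, 9, 9.0] 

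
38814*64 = 2484096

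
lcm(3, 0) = 0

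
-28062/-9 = 3118 = 3118.00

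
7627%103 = 5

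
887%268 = 83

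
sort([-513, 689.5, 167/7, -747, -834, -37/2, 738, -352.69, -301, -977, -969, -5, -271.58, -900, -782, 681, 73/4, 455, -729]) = [-977, -969, -900, -834, -782, -747, -729, -513, -352.69, -301, -271.58, -37/2, -5, 73/4, 167/7, 455, 681, 689.5, 738]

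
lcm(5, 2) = 10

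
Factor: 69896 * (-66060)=-1 * 2^5 * 3^2 * 5^1 * 367^1 * 8737^1=-4617329760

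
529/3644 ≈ 0.145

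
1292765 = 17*76045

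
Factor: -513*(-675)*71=3^6*5^2*19^1*71^1=24585525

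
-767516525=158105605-925622130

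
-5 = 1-6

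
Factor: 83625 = 3^1*5^3*223^1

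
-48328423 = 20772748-69101171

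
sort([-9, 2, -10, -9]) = [-10, -9, -9, 2]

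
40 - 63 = -23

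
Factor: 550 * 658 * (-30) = -1 * 2^3 * 3^1 * 5^3 * 7^1 * 11^1 * 47^1 = -10857000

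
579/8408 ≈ 0.0689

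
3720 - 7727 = -4007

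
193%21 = 4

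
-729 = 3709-4438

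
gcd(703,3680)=1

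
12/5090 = 6/2545≈0.00236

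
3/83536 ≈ 0.0000359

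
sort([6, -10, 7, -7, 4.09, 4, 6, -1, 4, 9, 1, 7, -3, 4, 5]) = [-10, -7, -3, -1, 1, 4, 4, 4, 4.09, 5, 6, 6, 7, 7, 9]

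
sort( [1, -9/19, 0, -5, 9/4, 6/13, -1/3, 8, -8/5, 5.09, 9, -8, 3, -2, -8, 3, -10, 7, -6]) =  [-10, -8, -8, -6, -5, -2, -8/5, -9/19, -1/3, 0, 6/13, 1, 9/4, 3, 3, 5.09, 7, 8, 9]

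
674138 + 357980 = 1032118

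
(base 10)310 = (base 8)466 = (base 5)2220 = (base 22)e2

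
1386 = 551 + 835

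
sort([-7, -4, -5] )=[-7, -5, -4] 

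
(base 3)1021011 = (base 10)922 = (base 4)32122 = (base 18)2f4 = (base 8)1632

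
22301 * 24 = 535224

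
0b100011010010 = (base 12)1382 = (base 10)2258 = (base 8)4322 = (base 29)2jp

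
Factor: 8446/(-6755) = -1 * 2^1 * 5^(-1) * 7^(-1) * 41^1 * 103^1 * 193^(-1)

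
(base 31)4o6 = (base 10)4594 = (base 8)10762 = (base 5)121334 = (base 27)684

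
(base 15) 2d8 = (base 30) ln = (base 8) 1215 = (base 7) 1622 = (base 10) 653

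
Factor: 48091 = 48091^1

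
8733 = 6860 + 1873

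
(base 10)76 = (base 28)2k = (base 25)31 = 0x4c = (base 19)40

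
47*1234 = 57998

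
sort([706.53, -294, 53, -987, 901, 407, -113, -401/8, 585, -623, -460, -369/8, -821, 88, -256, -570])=[-987, -821, -623, -570, -460, -294, -256, -113, -401/8, -369/8, 53, 88, 407, 585, 706.53, 901]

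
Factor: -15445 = -1 * 5^1 * 3089^1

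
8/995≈0.00804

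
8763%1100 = 1063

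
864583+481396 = 1345979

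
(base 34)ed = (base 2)111101001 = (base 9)603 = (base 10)489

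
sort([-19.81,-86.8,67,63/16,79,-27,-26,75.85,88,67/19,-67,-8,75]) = [-86.8,-67,-27,-26,-19.81,-8,67/19,63/16,67,75,75.85,79,88]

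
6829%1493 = 857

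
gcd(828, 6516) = 36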